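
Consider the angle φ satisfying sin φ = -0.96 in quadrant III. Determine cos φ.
cos φ = ±√(1 - sin²φ) = -0.28 (negative in QIII)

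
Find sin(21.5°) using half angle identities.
sin(21.5°) = √((1 - cos 43°)/2) = 0.3665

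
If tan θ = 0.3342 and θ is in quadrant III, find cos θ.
cos θ = -0.9484 (using tan²θ + 1 = sec²θ)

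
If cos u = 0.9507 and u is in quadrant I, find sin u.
sin u = 0.3101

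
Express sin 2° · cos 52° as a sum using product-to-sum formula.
sin 2° cos 52° = (1/2)[sin(2°+52°) + sin(2°-52°)]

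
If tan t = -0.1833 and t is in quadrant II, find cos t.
cos t = -0.9836 (using tan²t + 1 = sec²t)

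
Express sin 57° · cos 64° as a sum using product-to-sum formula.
sin 57° cos 64° = (1/2)[sin(57°+64°) + sin(57°-64°)]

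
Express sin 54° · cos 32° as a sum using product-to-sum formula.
sin 54° cos 32° = (1/2)[sin(54°+32°) + sin(54°-32°)]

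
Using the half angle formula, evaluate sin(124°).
sin(124°) = √((1 - cos 248°)/2) = 0.829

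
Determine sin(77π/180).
sin(77π/180) = 0.9744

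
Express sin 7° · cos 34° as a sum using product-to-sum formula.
sin 7° cos 34° = (1/2)[sin(7°+34°) + sin(7°-34°)]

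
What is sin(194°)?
sin(194°) = -0.2419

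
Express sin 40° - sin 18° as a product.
sin 40° - sin 18° = 2 cos(29°) sin(11°)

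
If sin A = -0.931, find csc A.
csc A = 1/sin A = -1.074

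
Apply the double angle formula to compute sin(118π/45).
sin(118π/45) = 2 sin 59π/45 cos 59π/45 = 0.9272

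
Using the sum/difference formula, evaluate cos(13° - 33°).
cos(13° - 33°) = cos 13° cos 33° + sin 13° sin 33° = 0.9397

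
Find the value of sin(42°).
sin(42°) = 0.6691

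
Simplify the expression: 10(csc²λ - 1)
10(csc²λ - 1) = 10(cot²λ) (using Pythagorean identity)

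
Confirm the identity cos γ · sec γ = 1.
LHS = cos γ · (1/cos γ) = 1 = RHS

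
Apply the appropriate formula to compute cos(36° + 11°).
cos(36° + 11°) = cos 36° cos 11° - sin 36° sin 11° = 0.682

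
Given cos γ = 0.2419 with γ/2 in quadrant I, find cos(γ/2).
cos(γ/2) = ±√((1 + cos γ)/2); positive since γ/2 ∈ QI, so cos(γ/2) = 0.788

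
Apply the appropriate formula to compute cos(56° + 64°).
cos(56° + 64°) = cos 56° cos 64° - sin 56° sin 64° = -1/2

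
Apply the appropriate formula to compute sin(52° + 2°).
sin(52° + 2°) = sin 52° cos 2° + cos 52° sin 2° = 0.809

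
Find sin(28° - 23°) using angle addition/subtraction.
sin(28° - 23°) = sin 28° cos 23° - cos 28° sin 23° = 0.08716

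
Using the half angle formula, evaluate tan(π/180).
tan(π/180) = sin π/90 / (1 + cos π/90) = 0.01746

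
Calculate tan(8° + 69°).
tan(8° + 69°) = (tan 8° + tan 69°)/(1 - tan 8° tan 69°) = 4.331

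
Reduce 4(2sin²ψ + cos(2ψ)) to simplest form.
4(2sin²ψ + cos(2ψ)) = 4 (using Double angle)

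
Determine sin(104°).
sin(104°) = 0.9703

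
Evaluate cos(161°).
cos(161°) = -0.9455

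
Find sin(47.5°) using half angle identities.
sin(47.5°) = √((1 - cos 95°)/2) = 0.7373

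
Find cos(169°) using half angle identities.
cos(169°) = -√((1 + cos 338°)/2) = -0.9816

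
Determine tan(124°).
tan(124°) = -1.483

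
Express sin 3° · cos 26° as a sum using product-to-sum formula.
sin 3° cos 26° = (1/2)[sin(3°+26°) + sin(3°-26°)]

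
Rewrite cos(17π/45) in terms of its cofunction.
cos(17π/45) = sin(π/2 - 17π/45) = sin(11π/90)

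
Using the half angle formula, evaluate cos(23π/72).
cos(23π/72) = √((1 + cos 23π/36)/2) = 0.5373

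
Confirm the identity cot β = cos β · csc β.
RHS = cos β · (1/sin β) = cos β/sin β = cot β = LHS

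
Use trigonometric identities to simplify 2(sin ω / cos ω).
2(sin ω / cos ω) = 2(tan ω) (using Quotient identity)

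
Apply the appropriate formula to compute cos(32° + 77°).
cos(32° + 77°) = cos 32° cos 77° - sin 32° sin 77° = -0.3256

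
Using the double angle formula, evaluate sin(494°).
sin(494°) = 2 sin 247° cos 247° = 0.7193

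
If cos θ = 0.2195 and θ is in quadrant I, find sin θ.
sin θ = 0.9756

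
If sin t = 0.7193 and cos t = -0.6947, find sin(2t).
sin(2t) = 2 sin t cos t = -0.9994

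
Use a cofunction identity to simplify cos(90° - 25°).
cos(90° - 25°) = sin(25°)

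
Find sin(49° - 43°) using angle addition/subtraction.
sin(49° - 43°) = sin 49° cos 43° - cos 49° sin 43° = 0.1045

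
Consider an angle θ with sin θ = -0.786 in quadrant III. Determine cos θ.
cos θ = ±√(1 - sin²θ) = -0.6182 (negative in QIII)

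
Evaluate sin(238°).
sin(238°) = -0.848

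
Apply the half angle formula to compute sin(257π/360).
sin(257π/360) = √((1 - cos 257π/180)/2) = 0.7826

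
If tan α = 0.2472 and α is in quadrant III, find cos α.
cos α = -0.9708 (using tan²α + 1 = sec²α)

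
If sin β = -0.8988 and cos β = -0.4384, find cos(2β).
cos(2β) = cos²β - sin²β = -0.6156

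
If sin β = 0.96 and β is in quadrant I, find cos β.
cos β = 0.28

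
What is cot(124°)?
cot(124°) = -0.6745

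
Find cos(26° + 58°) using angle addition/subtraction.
cos(26° + 58°) = cos 26° cos 58° - sin 26° sin 58° = 0.1045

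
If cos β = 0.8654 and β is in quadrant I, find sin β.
sin β = 0.5011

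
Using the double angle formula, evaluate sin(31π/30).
sin(31π/30) = 2 sin 31π/60 cos 31π/60 = -0.1045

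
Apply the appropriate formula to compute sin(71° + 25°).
sin(71° + 25°) = sin 71° cos 25° + cos 71° sin 25° = 0.9945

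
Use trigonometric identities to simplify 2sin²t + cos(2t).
2sin²t + cos(2t) = 1 (using Double angle)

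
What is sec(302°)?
sec(302°) = 1.887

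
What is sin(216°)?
sin(216°) = -0.5878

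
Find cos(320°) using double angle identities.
cos(320°) = 1 - 2sin²160° = 0.766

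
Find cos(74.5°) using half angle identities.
cos(74.5°) = √((1 + cos 149°)/2) = 0.2672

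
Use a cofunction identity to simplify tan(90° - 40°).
tan(90° - 40°) = cot(40°)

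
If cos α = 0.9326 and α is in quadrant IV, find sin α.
sin α = -0.3609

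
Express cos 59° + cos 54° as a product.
cos 59° + cos 54° = 2 cos(56.5°) cos(2.5°)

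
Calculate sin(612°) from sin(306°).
sin(612°) = 2 sin 306° cos 306° = -0.9511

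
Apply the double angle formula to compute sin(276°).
sin(276°) = 2 sin 138° cos 138° = -0.9945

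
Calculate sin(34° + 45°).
sin(34° + 45°) = sin 34° cos 45° + cos 34° sin 45° = 0.9816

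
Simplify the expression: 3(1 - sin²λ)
3(1 - sin²λ) = 3(cos²λ) (using Pythagorean identity)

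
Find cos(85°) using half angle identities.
cos(85°) = √((1 + cos 170°)/2) = 0.08716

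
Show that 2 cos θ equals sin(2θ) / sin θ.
RHS = 2 sin θ cos θ / sin θ = 2 cos θ = LHS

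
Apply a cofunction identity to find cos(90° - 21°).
cos(90° - 21°) = sin(21°) = 0.3584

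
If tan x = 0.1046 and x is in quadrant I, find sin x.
sin x = 0.104 (using tan²x + 1 = sec²x)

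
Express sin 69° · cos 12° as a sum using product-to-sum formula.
sin 69° cos 12° = (1/2)[sin(69°+12°) + sin(69°-12°)]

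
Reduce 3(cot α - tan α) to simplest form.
3(cot α - tan α) = 3(2 cot(2α)) (using Double angle)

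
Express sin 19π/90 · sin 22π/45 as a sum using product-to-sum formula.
sin 19π/90 sin 22π/45 = (1/2)[cos(19π/90-22π/45) - cos(19π/90+22π/45)]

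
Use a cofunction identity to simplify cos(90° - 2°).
cos(90° - 2°) = sin(2°)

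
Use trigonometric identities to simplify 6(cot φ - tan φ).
6(cot φ - tan φ) = 6(2 cot(2φ)) (using Double angle)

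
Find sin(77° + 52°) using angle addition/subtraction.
sin(77° + 52°) = sin 77° cos 52° + cos 77° sin 52° = 0.7771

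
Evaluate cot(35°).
cot(35°) = 1.428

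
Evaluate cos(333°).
cos(333°) = 0.891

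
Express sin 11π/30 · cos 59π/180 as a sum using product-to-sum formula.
sin 11π/30 cos 59π/180 = (1/2)[sin(11π/30+59π/180) + sin(11π/30-59π/180)]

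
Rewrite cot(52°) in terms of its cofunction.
cot(52°) = tan(90° - 52°) = tan(38°)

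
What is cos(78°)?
cos(78°) = 0.2079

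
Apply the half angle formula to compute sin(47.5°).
sin(47.5°) = √((1 - cos 95°)/2) = 0.7373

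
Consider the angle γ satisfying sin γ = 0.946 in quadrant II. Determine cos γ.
cos γ = ±√(1 - sin²γ) = -0.3242 (negative in QII)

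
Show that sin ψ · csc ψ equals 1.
LHS = sin ψ · (1/sin ψ) = 1 = RHS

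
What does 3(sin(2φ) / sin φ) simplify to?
3(sin(2φ) / sin φ) = 3(2 cos φ) (using Double angle)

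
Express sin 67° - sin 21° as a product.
sin 67° - sin 21° = 2 cos(44°) sin(23°)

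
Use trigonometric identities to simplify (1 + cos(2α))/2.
(1 + cos(2α))/2 = cos²α (using Power reduction)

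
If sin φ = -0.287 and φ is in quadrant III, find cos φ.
cos φ = -0.9579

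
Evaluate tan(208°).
tan(208°) = 0.5317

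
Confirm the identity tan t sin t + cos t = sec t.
LHS = sin²t/cos t + cos t = (sin²t + cos²t)/cos t = 1/cos t = sec t = RHS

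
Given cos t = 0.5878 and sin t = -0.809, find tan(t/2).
tan(t/2) = sin t / (1 + cos t) = -0.5095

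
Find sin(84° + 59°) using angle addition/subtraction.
sin(84° + 59°) = sin 84° cos 59° + cos 84° sin 59° = 0.6018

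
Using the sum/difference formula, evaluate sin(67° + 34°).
sin(67° + 34°) = sin 67° cos 34° + cos 67° sin 34° = 0.9816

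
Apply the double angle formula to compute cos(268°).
cos(268°) = cos²134° - sin²134° = -0.0349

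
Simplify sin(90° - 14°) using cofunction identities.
sin(90° - 14°) = cos(14°)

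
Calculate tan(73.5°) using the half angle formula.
tan(73.5°) = sin 147° / (1 + cos 147°) = 3.376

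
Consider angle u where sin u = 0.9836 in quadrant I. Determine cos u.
cos u = √(1 - sin²u) = 0.1804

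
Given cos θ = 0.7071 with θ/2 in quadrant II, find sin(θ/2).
sin(θ/2) = ±√((1 - cos θ)/2); positive since θ/2 ∈ QII, so sin(θ/2) = 0.3827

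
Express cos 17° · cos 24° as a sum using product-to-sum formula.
cos 17° cos 24° = (1/2)[cos(17°-24°) + cos(17°+24°)]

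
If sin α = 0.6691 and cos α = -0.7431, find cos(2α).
cos(2α) = cos²α - sin²α = 0.1045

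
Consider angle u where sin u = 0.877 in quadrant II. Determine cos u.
cos u = ±√(1 - sin²u) = -0.4805 (negative in QII)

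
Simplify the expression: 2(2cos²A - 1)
2(2cos²A - 1) = 2(cos(2A)) (using Double angle)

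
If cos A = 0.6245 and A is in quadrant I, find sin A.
sin A = 0.781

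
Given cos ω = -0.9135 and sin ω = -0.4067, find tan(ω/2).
tan(ω/2) = sin ω / (1 + cos ω) = -4.702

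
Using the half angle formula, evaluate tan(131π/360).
tan(131π/360) = sin 131π/180 / (1 + cos 131π/180) = 2.194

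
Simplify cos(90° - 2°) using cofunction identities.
cos(90° - 2°) = sin(2°)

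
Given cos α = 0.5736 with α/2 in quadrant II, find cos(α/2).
cos(α/2) = ±√((1 + cos α)/2); negative since α/2 ∈ QII, so cos(α/2) = -0.887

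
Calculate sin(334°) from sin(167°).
sin(334°) = 2 sin 167° cos 167° = -0.4384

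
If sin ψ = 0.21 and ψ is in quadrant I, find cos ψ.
cos ψ = 0.9777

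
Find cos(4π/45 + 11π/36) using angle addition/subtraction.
cos(4π/45 + 11π/36) = cos 4π/45 cos 11π/36 - sin 4π/45 sin 11π/36 = 0.3256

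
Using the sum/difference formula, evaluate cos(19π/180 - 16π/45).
cos(19π/180 - 16π/45) = cos 19π/180 cos 16π/45 + sin 19π/180 sin 16π/45 = √2/2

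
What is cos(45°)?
cos(45°) = √2/2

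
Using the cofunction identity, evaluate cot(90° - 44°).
cot(90° - 44°) = tan(44°) = 0.9657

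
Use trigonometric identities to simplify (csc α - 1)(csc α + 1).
(csc α - 1)(csc α + 1) = cot²α (using Diff. of squares)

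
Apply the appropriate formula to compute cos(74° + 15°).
cos(74° + 15°) = cos 74° cos 15° - sin 74° sin 15° = 0.01745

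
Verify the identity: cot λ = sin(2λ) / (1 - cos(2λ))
RHS = 2 sin λ cos λ / (2sin²λ) = cos λ/sin λ = cot λ = LHS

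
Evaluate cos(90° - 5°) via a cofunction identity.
cos(90° - 5°) = sin(5°) = 0.08716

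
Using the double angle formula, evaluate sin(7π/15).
sin(7π/15) = 2 sin 7π/30 cos 7π/30 = 0.9945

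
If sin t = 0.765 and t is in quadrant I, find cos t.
cos t = 0.644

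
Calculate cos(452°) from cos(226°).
cos(452°) = 2cos²226° - 1 = -0.0349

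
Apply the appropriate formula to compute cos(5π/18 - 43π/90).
cos(5π/18 - 43π/90) = cos 5π/18 cos 43π/90 + sin 5π/18 sin 43π/90 = 0.809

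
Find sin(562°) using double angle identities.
sin(562°) = 2 sin 281° cos 281° = -0.3746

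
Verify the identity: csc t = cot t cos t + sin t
RHS = cos²t/sin t + sin t = (cos²t + sin²t)/sin t = 1/sin t = csc t = LHS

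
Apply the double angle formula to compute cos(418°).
cos(418°) = cos²209° - sin²209° = 0.5299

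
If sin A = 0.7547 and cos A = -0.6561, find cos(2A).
cos(2A) = cos²A - sin²A = -0.1391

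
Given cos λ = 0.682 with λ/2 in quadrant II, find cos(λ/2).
cos(λ/2) = ±√((1 + cos λ)/2); negative since λ/2 ∈ QII, so cos(λ/2) = -0.9171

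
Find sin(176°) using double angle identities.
sin(176°) = 2 sin 88° cos 88° = 0.06976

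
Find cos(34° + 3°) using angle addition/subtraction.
cos(34° + 3°) = cos 34° cos 3° - sin 34° sin 3° = 0.7986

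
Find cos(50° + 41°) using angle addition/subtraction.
cos(50° + 41°) = cos 50° cos 41° - sin 50° sin 41° = -0.01745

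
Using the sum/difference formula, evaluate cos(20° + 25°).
cos(20° + 25°) = cos 20° cos 25° - sin 20° sin 25° = √2/2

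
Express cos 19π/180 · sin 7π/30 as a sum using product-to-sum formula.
cos 19π/180 sin 7π/30 = (1/2)[sin(19π/180+7π/30) - sin(19π/180-7π/30)]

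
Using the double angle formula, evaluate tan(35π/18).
tan(35π/18) = 2 tan 35π/36 / (1 - tan²35π/36) = -0.1763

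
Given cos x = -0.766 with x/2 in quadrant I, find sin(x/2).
sin(x/2) = ±√((1 - cos x)/2); positive since x/2 ∈ QI, so sin(x/2) = 0.9397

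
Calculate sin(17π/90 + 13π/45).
sin(17π/90 + 13π/45) = sin 17π/90 cos 13π/45 + cos 17π/90 sin 13π/45 = 0.9976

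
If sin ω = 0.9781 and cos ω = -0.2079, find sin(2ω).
sin(2ω) = 2 sin ω cos ω = -0.4067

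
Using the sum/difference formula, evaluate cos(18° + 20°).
cos(18° + 20°) = cos 18° cos 20° - sin 18° sin 20° = 0.788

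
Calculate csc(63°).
csc(63°) = 1.122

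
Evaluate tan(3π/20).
tan(3π/20) = 0.5095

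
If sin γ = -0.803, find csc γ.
csc γ = 1/sin γ = -1.245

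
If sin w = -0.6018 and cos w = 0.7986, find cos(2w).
cos(2w) = cos²w - sin²w = 0.2756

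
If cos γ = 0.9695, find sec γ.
sec γ = 1/cos γ = 1.031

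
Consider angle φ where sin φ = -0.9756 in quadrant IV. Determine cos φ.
cos φ = √(1 - sin²φ) = 0.2196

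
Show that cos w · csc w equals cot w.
LHS = cos w · (1/sin w) = cos w/sin w = cot w = RHS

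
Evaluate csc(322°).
csc(322°) = -1.624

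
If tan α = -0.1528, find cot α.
cot α = 1/tan α = -6.545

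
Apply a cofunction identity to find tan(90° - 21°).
tan(90° - 21°) = cot(21°) = 2.605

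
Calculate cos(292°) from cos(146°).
cos(292°) = cos²146° - sin²146° = 0.3746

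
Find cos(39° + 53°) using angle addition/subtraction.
cos(39° + 53°) = cos 39° cos 53° - sin 39° sin 53° = -0.0349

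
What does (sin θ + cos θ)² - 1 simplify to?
(sin θ + cos θ)² - 1 = sin(2θ) (using Pythagorean + double angle)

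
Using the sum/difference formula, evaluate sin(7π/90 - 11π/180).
sin(7π/90 - 11π/180) = sin 7π/90 cos 11π/180 - cos 7π/90 sin 11π/180 = 0.05234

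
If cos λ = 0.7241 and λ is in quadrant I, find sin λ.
sin λ = 0.6897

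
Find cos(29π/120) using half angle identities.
cos(29π/120) = √((1 + cos 29π/60)/2) = 0.7254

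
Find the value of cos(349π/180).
cos(349π/180) = 0.9816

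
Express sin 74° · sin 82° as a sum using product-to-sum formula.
sin 74° sin 82° = (1/2)[cos(74°-82°) - cos(74°+82°)]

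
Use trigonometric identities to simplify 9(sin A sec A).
9(sin A sec A) = 9(tan A) (using Reciprocal + quotient)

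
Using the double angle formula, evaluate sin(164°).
sin(164°) = 2 sin 82° cos 82° = 0.2756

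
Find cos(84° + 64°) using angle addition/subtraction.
cos(84° + 64°) = cos 84° cos 64° - sin 84° sin 64° = -0.848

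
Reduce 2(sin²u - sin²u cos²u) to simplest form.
2(sin²u - sin²u cos²u) = 2(sin⁴u) (using Factoring)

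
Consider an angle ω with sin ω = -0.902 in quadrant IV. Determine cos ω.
cos ω = √(1 - sin²ω) = 0.4317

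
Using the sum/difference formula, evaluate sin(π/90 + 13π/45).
sin(π/90 + 13π/45) = sin π/90 cos 13π/45 + cos π/90 sin 13π/45 = 0.809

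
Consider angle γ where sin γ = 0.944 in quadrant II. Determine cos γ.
cos γ = ±√(1 - sin²γ) = -0.3299 (negative in QII)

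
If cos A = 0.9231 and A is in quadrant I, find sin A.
sin A = 0.3846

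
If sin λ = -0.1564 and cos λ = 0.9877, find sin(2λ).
sin(2λ) = 2 sin λ cos λ = -0.309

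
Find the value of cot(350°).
cot(350°) = -5.671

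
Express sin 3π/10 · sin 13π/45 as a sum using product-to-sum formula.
sin 3π/10 sin 13π/45 = (1/2)[cos(3π/10-13π/45) - cos(3π/10+13π/45)]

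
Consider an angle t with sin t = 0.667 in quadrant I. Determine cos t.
cos t = √(1 - sin²t) = 0.7451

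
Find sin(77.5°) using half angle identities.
sin(77.5°) = √((1 - cos 155°)/2) = 0.9763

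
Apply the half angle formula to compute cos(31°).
cos(31°) = √((1 + cos 62°)/2) = 0.8572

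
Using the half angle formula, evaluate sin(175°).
sin(175°) = √((1 - cos 350°)/2) = 0.08716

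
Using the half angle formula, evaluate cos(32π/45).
cos(32π/45) = -√((1 + cos 64π/45)/2) = -0.6157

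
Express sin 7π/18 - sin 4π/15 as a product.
sin 7π/18 - sin 4π/15 = 2 cos(59π/180) sin(11π/180)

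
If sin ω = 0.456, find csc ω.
csc ω = 1/sin ω = 2.193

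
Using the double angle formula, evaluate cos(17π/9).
cos(17π/9) = cos²17π/18 - sin²17π/18 = 0.9397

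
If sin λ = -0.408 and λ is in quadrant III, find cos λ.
cos λ = -0.913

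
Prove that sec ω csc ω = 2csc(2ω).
RHS = 2/sin(2ω) = 2/(2 sin ω cos ω) = 1/(sin ω cos ω) = (1/cos ω)(1/sin ω) = sec ω csc ω = LHS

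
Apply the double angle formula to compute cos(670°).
cos(670°) = 2cos²335° - 1 = 0.6428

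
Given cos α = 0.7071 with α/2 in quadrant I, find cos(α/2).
cos(α/2) = ±√((1 + cos α)/2); positive since α/2 ∈ QI, so cos(α/2) = 0.9239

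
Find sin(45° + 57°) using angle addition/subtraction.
sin(45° + 57°) = sin 45° cos 57° + cos 45° sin 57° = 0.9781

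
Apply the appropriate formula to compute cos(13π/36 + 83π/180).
cos(13π/36 + 83π/180) = cos 13π/36 cos 83π/180 - sin 13π/36 sin 83π/180 = -0.848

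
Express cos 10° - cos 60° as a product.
cos 10° - cos 60° = -2 sin(35°) sin(-25°)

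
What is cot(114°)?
cot(114°) = -0.4452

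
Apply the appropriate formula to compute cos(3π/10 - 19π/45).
cos(3π/10 - 19π/45) = cos 3π/10 cos 19π/45 + sin 3π/10 sin 19π/45 = 0.9272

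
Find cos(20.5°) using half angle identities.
cos(20.5°) = √((1 + cos 41°)/2) = 0.9367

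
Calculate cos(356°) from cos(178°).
cos(356°) = cos²178° - sin²178° = 0.9976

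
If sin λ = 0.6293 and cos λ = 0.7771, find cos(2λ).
cos(2λ) = cos²λ - sin²λ = 0.2079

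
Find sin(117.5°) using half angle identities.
sin(117.5°) = √((1 - cos 235°)/2) = 0.887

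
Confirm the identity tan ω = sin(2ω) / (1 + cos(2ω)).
RHS = 2 sin ω cos ω / (2cos²ω) = sin ω/cos ω = tan ω = LHS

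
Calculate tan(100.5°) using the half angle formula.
tan(100.5°) = sin 201° / (1 + cos 201°) = -5.396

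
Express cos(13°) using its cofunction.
cos(13°) = sin(90° - 13°) = sin(77°)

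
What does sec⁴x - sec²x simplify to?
sec⁴x - sec²x = tan⁴x + tan²x (using Pythagorean)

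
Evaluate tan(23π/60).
tan(23π/60) = 2.605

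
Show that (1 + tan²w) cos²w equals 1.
LHS = sec²w · cos²w = (1/cos²w) · cos²w = 1 = RHS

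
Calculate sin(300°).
sin(300°) = -√3/2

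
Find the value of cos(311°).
cos(311°) = 0.6561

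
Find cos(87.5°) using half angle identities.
cos(87.5°) = √((1 + cos 175°)/2) = 0.04362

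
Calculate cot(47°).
cot(47°) = 0.9325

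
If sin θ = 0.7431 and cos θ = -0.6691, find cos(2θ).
cos(2θ) = cos²θ - sin²θ = -0.1045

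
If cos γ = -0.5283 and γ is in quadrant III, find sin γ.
sin γ = -0.8491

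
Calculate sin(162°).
sin(162°) = 0.309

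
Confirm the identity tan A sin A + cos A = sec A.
LHS = sin²A/cos A + cos A = (sin²A + cos²A)/cos A = 1/cos A = sec A = RHS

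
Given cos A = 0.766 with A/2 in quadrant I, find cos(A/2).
cos(A/2) = ±√((1 + cos A)/2); positive since A/2 ∈ QI, so cos(A/2) = 0.9397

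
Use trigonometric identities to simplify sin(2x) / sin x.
sin(2x) / sin x = 2 cos x (using Double angle)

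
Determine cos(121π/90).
cos(121π/90) = -0.4695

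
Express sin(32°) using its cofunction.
sin(32°) = cos(90° - 32°) = cos(58°)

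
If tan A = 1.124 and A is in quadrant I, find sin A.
sin A = 0.7471 (using tan²A + 1 = sec²A)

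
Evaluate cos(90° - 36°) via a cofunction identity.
cos(90° - 36°) = sin(36°) = 0.5878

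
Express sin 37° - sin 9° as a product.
sin 37° - sin 9° = 2 cos(23°) sin(14°)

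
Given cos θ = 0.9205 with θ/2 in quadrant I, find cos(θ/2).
cos(θ/2) = ±√((1 + cos θ)/2); positive since θ/2 ∈ QI, so cos(θ/2) = 0.9799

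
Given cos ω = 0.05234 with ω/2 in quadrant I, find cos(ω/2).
cos(ω/2) = ±√((1 + cos ω)/2); positive since ω/2 ∈ QI, so cos(ω/2) = 0.7254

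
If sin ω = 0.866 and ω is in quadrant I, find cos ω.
cos ω = 0.5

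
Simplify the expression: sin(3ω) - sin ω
sin(3ω) - sin ω = 2 cos(2ω) sin ω (using Sum-to-product)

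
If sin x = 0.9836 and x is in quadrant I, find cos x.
cos x = 0.1804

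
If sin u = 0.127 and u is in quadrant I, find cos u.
cos u = 0.9919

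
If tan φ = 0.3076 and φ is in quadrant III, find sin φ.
sin φ = -0.294 (using tan²φ + 1 = sec²φ)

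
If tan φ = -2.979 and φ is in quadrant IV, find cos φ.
cos φ = 0.3182 (using tan²φ + 1 = sec²φ)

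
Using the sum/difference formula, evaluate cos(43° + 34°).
cos(43° + 34°) = cos 43° cos 34° - sin 43° sin 34° = 0.225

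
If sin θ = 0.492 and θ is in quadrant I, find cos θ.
cos θ = 0.8706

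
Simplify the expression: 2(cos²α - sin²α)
2(cos²α - sin²α) = 2(cos(2α)) (using Double angle)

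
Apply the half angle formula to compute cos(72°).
cos(72°) = √((1 + cos 144°)/2) = 0.309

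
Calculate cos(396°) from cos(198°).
cos(396°) = cos²198° - sin²198° = 0.809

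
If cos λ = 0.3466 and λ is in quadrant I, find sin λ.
sin λ = 0.938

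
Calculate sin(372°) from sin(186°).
sin(372°) = 2 sin 186° cos 186° = 0.2079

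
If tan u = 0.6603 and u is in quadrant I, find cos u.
cos u = 0.8345 (using tan²u + 1 = sec²u)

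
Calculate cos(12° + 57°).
cos(12° + 57°) = cos 12° cos 57° - sin 12° sin 57° = 0.3584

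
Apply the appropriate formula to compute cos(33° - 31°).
cos(33° - 31°) = cos 33° cos 31° + sin 33° sin 31° = 0.9994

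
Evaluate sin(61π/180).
sin(61π/180) = 0.8746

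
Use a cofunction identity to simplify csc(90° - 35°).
csc(90° - 35°) = sec(35°)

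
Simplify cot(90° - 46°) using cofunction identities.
cot(90° - 46°) = tan(46°)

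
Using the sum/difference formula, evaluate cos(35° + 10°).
cos(35° + 10°) = cos 35° cos 10° - sin 35° sin 10° = √2/2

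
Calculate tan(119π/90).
tan(119π/90) = 1.6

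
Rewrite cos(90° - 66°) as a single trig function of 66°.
cos(90° - 66°) = sin(66°)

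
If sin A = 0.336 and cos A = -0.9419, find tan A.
tan A = sin A / cos A = -0.3567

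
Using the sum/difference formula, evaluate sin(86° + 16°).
sin(86° + 16°) = sin 86° cos 16° + cos 86° sin 16° = 0.9781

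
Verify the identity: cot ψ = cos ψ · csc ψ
RHS = cos ψ · (1/sin ψ) = cos ψ/sin ψ = cot ψ = LHS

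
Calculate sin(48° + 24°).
sin(48° + 24°) = sin 48° cos 24° + cos 48° sin 24° = 0.9511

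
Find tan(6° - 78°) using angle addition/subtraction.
tan(6° - 78°) = (tan 6° - tan 78°)/(1 + tan 6° tan 78°) = -3.078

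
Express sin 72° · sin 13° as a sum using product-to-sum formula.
sin 72° sin 13° = (1/2)[cos(72°-13°) - cos(72°+13°)]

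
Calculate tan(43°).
tan(43°) = 0.9325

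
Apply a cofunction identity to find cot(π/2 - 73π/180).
cot(π/2 - 73π/180) = tan(73π/180) = 3.271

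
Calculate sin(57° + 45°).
sin(57° + 45°) = sin 57° cos 45° + cos 57° sin 45° = 0.9781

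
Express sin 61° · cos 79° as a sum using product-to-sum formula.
sin 61° cos 79° = (1/2)[sin(61°+79°) + sin(61°-79°)]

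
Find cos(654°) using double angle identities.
cos(654°) = cos²327° - sin²327° = 0.4067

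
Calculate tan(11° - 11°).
tan(11° - 11°) = (tan 11° - tan 11°)/(1 + tan 11° tan 11°) = 0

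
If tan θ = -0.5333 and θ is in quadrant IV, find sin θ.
sin θ = -0.4706 (using tan²θ + 1 = sec²θ)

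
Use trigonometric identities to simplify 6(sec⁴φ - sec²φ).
6(sec⁴φ - sec²φ) = 6(tan⁴φ + tan²φ) (using Pythagorean)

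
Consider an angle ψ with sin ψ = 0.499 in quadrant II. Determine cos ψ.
cos ψ = ±√(1 - sin²ψ) = -0.8666 (negative in QII)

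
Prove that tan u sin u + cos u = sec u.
LHS = sin²u/cos u + cos u = (sin²u + cos²u)/cos u = 1/cos u = sec u = RHS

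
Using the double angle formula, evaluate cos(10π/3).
cos(10π/3) = cos²5π/3 - sin²5π/3 = -1/2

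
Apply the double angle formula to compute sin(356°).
sin(356°) = 2 sin 178° cos 178° = -0.06976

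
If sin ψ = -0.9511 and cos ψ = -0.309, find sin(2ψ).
sin(2ψ) = 2 sin ψ cos ψ = 0.5878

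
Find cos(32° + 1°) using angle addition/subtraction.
cos(32° + 1°) = cos 32° cos 1° - sin 32° sin 1° = 0.8387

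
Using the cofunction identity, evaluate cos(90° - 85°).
cos(90° - 85°) = sin(85°) = 0.9962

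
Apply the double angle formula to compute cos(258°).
cos(258°) = cos²129° - sin²129° = -0.2079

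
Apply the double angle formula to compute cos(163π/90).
cos(163π/90) = cos²163π/180 - sin²163π/180 = 0.829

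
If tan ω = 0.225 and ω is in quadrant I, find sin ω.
sin ω = 0.2195 (using tan²ω + 1 = sec²ω)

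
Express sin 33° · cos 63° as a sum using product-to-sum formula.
sin 33° cos 63° = (1/2)[sin(33°+63°) + sin(33°-63°)]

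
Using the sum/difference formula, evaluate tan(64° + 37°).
tan(64° + 37°) = (tan 64° + tan 37°)/(1 - tan 64° tan 37°) = -5.145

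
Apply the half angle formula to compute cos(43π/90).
cos(43π/90) = √((1 + cos 43π/45)/2) = 0.06976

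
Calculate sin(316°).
sin(316°) = -0.6947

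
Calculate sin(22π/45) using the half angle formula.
sin(22π/45) = √((1 - cos 44π/45)/2) = 0.9994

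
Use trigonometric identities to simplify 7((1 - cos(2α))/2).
7((1 - cos(2α))/2) = 7(sin²α) (using Power reduction)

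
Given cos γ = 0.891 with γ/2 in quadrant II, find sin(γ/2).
sin(γ/2) = ±√((1 - cos γ)/2); positive since γ/2 ∈ QII, so sin(γ/2) = 0.2335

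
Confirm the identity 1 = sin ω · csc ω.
RHS = sin ω · (1/sin ω) = 1 = LHS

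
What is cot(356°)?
cot(356°) = -14.3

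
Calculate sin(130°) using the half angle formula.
sin(130°) = √((1 - cos 260°)/2) = 0.766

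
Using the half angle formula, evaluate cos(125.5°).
cos(125.5°) = -√((1 + cos 251°)/2) = -0.5807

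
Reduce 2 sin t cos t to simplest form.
2 sin t cos t = sin(2t) (using Double angle)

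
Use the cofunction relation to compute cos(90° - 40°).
cos(90° - 40°) = sin(40°) = 0.6428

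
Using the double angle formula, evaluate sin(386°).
sin(386°) = 2 sin 193° cos 193° = 0.4384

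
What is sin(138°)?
sin(138°) = 0.6691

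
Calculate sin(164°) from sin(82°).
sin(164°) = 2 sin 82° cos 82° = 0.2756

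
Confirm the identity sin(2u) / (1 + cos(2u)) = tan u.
LHS = 2 sin u cos u / (2cos²u) = sin u/cos u = tan u = RHS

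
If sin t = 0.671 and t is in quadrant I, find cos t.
cos t = 0.7415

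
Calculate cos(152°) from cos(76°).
cos(152°) = cos²76° - sin²76° = -0.8829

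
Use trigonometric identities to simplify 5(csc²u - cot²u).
5(csc²u - cot²u) = 5 (using Pythagorean identity)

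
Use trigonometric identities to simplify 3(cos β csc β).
3(cos β csc β) = 3(cot β) (using Reciprocal + quotient)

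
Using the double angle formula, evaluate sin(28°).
sin(28°) = 2 sin 14° cos 14° = 0.4695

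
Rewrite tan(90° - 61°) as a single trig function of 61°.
tan(90° - 61°) = cot(61°)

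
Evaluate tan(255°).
tan(255°) = 2+√3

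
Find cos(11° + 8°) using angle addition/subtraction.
cos(11° + 8°) = cos 11° cos 8° - sin 11° sin 8° = 0.9455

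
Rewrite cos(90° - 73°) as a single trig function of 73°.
cos(90° - 73°) = sin(73°)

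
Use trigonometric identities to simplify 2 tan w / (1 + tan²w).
2 tan w / (1 + tan²w) = sin(2w) (using Double angle)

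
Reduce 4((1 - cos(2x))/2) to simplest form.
4((1 - cos(2x))/2) = 4(sin²x) (using Power reduction)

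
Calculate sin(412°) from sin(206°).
sin(412°) = 2 sin 206° cos 206° = 0.788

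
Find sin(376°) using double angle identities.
sin(376°) = 2 sin 188° cos 188° = 0.2756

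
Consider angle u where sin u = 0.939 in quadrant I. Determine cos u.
cos u = √(1 - sin²u) = 0.3439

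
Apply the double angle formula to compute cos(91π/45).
cos(91π/45) = cos²91π/90 - sin²91π/90 = 0.9976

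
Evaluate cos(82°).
cos(82°) = 0.1392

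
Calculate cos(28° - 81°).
cos(28° - 81°) = cos 28° cos 81° + sin 28° sin 81° = 0.6018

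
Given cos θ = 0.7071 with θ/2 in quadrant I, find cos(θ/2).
cos(θ/2) = ±√((1 + cos θ)/2); positive since θ/2 ∈ QI, so cos(θ/2) = 0.9239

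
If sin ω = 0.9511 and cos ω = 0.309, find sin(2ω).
sin(2ω) = 2 sin ω cos ω = 0.5878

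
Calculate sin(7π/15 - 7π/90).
sin(7π/15 - 7π/90) = sin 7π/15 cos 7π/90 - cos 7π/15 sin 7π/90 = 0.9397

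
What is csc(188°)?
csc(188°) = -7.185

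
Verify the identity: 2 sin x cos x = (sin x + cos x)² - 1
RHS = sin²x + 2 sin x cos x + cos²x - 1 = (sin²x + cos²x) + 2 sin x cos x - 1 = 1 + 2 sin x cos x - 1 = 2 sin x cos x = LHS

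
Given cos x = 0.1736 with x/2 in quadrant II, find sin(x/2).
sin(x/2) = ±√((1 - cos x)/2); positive since x/2 ∈ QII, so sin(x/2) = 0.6428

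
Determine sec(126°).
sec(126°) = -1.701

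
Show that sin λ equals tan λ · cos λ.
RHS = (sin λ/cos λ) · cos λ = sin λ = LHS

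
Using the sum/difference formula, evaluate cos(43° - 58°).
cos(43° - 58°) = cos 43° cos 58° + sin 43° sin 58° = (√6+√2)/4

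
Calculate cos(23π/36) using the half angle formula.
cos(23π/36) = -√((1 + cos 23π/18)/2) = -0.4226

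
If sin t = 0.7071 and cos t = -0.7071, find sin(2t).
sin(2t) = 2 sin t cos t = -1.0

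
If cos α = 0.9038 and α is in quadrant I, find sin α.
sin α = 0.428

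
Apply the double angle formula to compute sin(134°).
sin(134°) = 2 sin 67° cos 67° = 0.7193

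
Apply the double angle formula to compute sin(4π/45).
sin(4π/45) = 2 sin 2π/45 cos 2π/45 = 0.2756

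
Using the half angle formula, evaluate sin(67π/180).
sin(67π/180) = √((1 - cos 67π/90)/2) = 0.9205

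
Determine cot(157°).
cot(157°) = -2.356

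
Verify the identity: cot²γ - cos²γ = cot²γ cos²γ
LHS = cos²γ/sin²γ - cos²γ = cos²γ(1/sin²γ - 1) = cos²γ · (1 - sin²γ)/sin²γ = cos²γ · cos²γ/sin²γ = cos²γ · cot²γ = RHS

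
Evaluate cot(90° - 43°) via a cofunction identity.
cot(90° - 43°) = tan(43°) = 0.9325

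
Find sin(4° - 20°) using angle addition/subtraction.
sin(4° - 20°) = sin 4° cos 20° - cos 4° sin 20° = -0.2756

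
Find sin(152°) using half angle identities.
sin(152°) = √((1 - cos 304°)/2) = 0.4695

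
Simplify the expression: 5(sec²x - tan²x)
5(sec²x - tan²x) = 5 (using Pythagorean identity)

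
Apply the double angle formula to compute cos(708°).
cos(708°) = cos²354° - sin²354° = 0.9781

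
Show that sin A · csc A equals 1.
LHS = sin A · (1/sin A) = 1 = RHS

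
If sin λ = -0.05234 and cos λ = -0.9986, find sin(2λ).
sin(2λ) = 2 sin λ cos λ = 0.1045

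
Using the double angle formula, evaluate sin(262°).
sin(262°) = 2 sin 131° cos 131° = -0.9903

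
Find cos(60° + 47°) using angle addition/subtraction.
cos(60° + 47°) = cos 60° cos 47° - sin 60° sin 47° = -0.2924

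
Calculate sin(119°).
sin(119°) = 0.8746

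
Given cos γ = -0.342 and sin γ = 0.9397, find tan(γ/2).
tan(γ/2) = sin γ / (1 + cos γ) = 1.428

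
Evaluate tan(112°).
tan(112°) = -2.475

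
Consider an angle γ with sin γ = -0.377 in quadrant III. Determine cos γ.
cos γ = ±√(1 - sin²γ) = -0.9262 (negative in QIII)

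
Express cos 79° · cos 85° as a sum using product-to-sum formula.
cos 79° cos 85° = (1/2)[cos(79°-85°) + cos(79°+85°)]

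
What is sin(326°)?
sin(326°) = -0.5592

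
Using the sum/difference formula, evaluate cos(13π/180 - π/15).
cos(13π/180 - π/15) = cos 13π/180 cos π/15 + sin 13π/180 sin π/15 = 0.9998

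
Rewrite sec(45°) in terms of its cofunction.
sec(45°) = csc(90° - 45°) = csc(45°)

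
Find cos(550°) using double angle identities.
cos(550°) = cos²275° - sin²275° = -0.9848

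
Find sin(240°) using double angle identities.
sin(240°) = 2 sin 120° cos 120° = -√3/2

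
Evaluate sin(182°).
sin(182°) = -0.0349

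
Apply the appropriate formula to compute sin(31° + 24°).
sin(31° + 24°) = sin 31° cos 24° + cos 31° sin 24° = 0.8192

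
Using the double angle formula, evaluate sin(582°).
sin(582°) = 2 sin 291° cos 291° = -0.6691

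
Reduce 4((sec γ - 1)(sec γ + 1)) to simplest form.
4((sec γ - 1)(sec γ + 1)) = 4(tan²γ) (using Diff. of squares)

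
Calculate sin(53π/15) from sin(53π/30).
sin(53π/15) = 2 sin 53π/30 cos 53π/30 = -0.9945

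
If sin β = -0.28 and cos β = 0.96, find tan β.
tan β = sin β / cos β = -0.2917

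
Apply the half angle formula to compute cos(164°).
cos(164°) = -√((1 + cos 328°)/2) = -0.9613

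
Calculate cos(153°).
cos(153°) = -0.891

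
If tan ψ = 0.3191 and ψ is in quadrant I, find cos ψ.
cos ψ = 0.9527 (using tan²ψ + 1 = sec²ψ)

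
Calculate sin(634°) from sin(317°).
sin(634°) = 2 sin 317° cos 317° = -0.9976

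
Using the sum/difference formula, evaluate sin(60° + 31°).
sin(60° + 31°) = sin 60° cos 31° + cos 60° sin 31° = 0.9998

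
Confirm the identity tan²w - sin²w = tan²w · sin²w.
LHS = sin²w/cos²w - sin²w = sin²w(1/cos²w - 1) = sin²w · (1 - cos²w)/cos²w = sin²w · sin²w/cos²w = sin²w · tan²w = RHS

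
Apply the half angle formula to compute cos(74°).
cos(74°) = √((1 + cos 148°)/2) = 0.2756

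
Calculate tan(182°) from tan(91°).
tan(182°) = 2 tan 91° / (1 - tan²91°) = 0.03492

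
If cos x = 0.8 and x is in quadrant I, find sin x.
sin x = 0.6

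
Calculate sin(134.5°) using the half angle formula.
sin(134.5°) = √((1 - cos 269°)/2) = 0.7133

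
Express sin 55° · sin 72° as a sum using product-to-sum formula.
sin 55° sin 72° = (1/2)[cos(55°-72°) - cos(55°+72°)]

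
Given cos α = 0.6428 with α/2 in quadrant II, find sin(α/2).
sin(α/2) = ±√((1 - cos α)/2); positive since α/2 ∈ QII, so sin(α/2) = 0.4226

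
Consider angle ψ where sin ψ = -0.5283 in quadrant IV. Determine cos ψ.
cos ψ = √(1 - sin²ψ) = 0.8491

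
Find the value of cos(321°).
cos(321°) = 0.7771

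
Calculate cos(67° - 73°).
cos(67° - 73°) = cos 67° cos 73° + sin 67° sin 73° = 0.9945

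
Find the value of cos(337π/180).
cos(337π/180) = 0.9205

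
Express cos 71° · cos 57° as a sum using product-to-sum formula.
cos 71° cos 57° = (1/2)[cos(71°-57°) + cos(71°+57°)]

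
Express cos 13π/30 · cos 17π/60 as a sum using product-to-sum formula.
cos 13π/30 cos 17π/60 = (1/2)[cos(13π/30-17π/60) + cos(13π/30+17π/60)]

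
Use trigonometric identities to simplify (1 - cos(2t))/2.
(1 - cos(2t))/2 = sin²t (using Power reduction)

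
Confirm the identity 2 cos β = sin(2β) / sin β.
RHS = 2 sin β cos β / sin β = 2 cos β = LHS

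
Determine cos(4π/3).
cos(4π/3) = -1/2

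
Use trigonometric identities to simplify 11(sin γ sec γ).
11(sin γ sec γ) = 11(tan γ) (using Reciprocal + quotient)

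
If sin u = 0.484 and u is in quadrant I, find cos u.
cos u = 0.8751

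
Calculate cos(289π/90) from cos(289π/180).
cos(289π/90) = cos²289π/180 - sin²289π/180 = -0.788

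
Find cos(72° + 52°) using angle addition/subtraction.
cos(72° + 52°) = cos 72° cos 52° - sin 72° sin 52° = -0.5592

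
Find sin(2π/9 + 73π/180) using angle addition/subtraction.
sin(2π/9 + 73π/180) = sin 2π/9 cos 73π/180 + cos 2π/9 sin 73π/180 = 0.9205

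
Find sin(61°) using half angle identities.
sin(61°) = √((1 - cos 122°)/2) = 0.8746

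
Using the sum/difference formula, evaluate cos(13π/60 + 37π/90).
cos(13π/60 + 37π/90) = cos 13π/60 cos 37π/90 - sin 13π/60 sin 37π/90 = -0.3907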